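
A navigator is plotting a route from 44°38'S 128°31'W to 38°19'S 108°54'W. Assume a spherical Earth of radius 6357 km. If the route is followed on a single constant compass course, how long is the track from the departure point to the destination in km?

1773 km

Rhumb course C = atan2(Δλ, Δψ) with Δψ = ln[tan(π/4+φ₂/2)/tan(π/4+φ₁/2)] = +0.1473, Δλ = +0.3424 → C = 66.72°
d = R·|Δφ| / |cos C| = 6357·0.11025 / 0.39529 = 1773 km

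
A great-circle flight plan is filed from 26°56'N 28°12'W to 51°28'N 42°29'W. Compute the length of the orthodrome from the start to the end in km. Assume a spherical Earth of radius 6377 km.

cos σ = sin φ₁ sin φ₂ + cos φ₁ cos φ₂ cos Δλ
      = sin(26.93°)sin(51.47°) + cos(26.93°)cos(51.47°)cos(-14.28°) = 0.8926
σ = 26.804° → d = Rσ = 6377·0.46783 = 2983 km

2983 km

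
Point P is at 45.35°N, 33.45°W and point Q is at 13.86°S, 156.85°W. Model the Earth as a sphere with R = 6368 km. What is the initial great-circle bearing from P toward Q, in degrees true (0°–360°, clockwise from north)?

284.6°

θ = atan2( sin Δλ·cos φ₂ ,  cos φ₁ sin φ₂ − sin φ₁ cos φ₂ cos Δλ )
  = atan2(-0.8105, +0.2119) = 284.65°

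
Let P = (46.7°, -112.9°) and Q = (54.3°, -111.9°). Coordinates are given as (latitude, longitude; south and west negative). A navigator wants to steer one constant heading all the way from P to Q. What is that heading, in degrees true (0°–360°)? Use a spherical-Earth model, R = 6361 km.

Meridional parts: M(φ₁)=+0.9240, M(φ₂)=+1.1331 → ΔM = +0.2091;  Δλ = +0.0175 rad
tan C = Δλ / ΔM = +0.0835 → C = 4.77°

4.8°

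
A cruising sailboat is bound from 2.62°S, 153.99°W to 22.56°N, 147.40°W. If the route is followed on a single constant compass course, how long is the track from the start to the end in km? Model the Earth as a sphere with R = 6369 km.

Rhumb course C = atan2(Δλ, Δψ) with Δψ = ln[tan(π/4+φ₂/2)/tan(π/4+φ₁/2)] = +0.4501, Δλ = +0.1150 → C = 14.34°
d = R·|Δφ| / |cos C| = 6369·0.43947 / 0.96886 = 2889 km

2889 km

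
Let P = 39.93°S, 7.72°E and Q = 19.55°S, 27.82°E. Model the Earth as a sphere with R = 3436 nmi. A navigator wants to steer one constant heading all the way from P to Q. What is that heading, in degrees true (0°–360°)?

40.3°

Meridional parts: M(φ₁)=-0.7613, M(φ₂)=-0.3480 → ΔM = +0.4133;  Δλ = +0.3508 rad
tan C = Δλ / ΔM = +0.8488 → C = 40.33°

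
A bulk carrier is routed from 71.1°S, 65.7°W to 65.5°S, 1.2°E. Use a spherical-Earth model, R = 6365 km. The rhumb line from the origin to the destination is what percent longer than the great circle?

5.2%

Great circle: σ = 0.4187 rad → d_gc = Rσ = 2665.3 km
Rhumb: Δφ = +0.0977, Δλ = +1.1676, Δψ = +0.2658, q = Δφ/Δψ = 0.3677 → d_rh = R√(Δφ²+q²Δλ²) = 2802.9 km
Excess = (2802.9 − 2665.3) / 2665.3 = 137.6 / 2665.3 = 5.16% ≈ 5.2%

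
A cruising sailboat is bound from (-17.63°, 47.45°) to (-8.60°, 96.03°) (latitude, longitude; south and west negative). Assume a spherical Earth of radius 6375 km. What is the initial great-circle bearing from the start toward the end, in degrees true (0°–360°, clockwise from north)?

N = sin Δλ·cos φ₂ = +0.7414;  D = cos φ₁ sin φ₂ − sin φ₁ cos φ₂ cos Δλ = +0.0556
initial course = atan2(N, D) = 85.71°

85.7°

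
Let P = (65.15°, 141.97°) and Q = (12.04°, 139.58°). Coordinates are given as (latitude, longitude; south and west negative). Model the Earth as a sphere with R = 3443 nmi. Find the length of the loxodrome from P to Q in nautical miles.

3193 nmi

Rhumb course C = atan2(Δλ, Δψ) with Δψ = ln[tan(π/4+φ₂/2)/tan(π/4+φ₁/2)] = -1.3010, Δλ = -0.0417 → C = 181.84°
d = R·|Δφ| / |cos C| = 3443·0.92694 / 0.99949 = 3193 nmi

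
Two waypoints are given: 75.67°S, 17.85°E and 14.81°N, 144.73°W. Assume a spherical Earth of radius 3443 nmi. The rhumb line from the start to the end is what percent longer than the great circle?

20.2%

Great circle: σ = 2.0669 rad → d_gc = Rσ = 7116.2 nmi
Rhumb: Δφ = +1.5792, Δλ = -2.8376, Δψ = +2.3352, q = Δφ/Δψ = 0.6762 → d_rh = R√(Δφ²+q²Δλ²) = 8556.4 nmi
Excess = (8556.4 − 7116.2) / 7116.2 = 1440.2 / 7116.2 = 20.24% ≈ 20.2%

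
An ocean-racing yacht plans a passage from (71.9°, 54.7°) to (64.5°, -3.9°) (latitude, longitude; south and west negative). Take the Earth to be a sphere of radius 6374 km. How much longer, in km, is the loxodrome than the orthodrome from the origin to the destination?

Great circle: cos σ = sin φ₁ sin φ₂ + cos φ₁ cos φ₂ cos Δλ,  σ = 0.3828 rad → d_gc = 2440.2 km
Rhumb line: Δψ = -0.3511, q = Δφ/Δψ = 0.3679, d_rh = R√(Δφ²+q²Δλ²) = 2535.4 km
Excess = 2535.4 − 2440.2 = 95.2 ≈ 95 km

95 km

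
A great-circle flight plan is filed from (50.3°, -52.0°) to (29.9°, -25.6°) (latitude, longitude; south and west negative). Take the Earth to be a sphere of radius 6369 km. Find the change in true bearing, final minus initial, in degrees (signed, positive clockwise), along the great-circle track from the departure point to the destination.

+17.5°

Initial bearing θ₁ = atan2(sin Δλ cos φ₂, cos φ₁ sin φ₂ − sin φ₁ cos φ₂ cos Δλ) = 125.90°
Final bearing θ₂ = (initial bearing from the destination back to the start) + 180° = 143.35°
Δθ = θ₂ − θ₁ = +17.5°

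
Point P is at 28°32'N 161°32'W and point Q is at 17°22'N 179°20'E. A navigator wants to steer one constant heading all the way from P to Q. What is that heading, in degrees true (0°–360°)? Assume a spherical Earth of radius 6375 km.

237.6°

Meridional parts: M(φ₁)=+0.5200, M(φ₂)=+0.3079 → ΔM = -0.2121;  Δλ = -0.3339 rad
tan C = Δλ / ΔM = +1.5744 → C = 237.58°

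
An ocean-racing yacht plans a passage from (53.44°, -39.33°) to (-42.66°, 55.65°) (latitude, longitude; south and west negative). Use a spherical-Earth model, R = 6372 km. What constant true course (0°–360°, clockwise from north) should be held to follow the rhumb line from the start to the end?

Δψ = ln[tan(π/4+φ₂/2)/tan(π/4+φ₁/2)] = -1.9324
Δλ = +1.6577 rad (taken the short way round)
course = atan2(Δλ, Δψ) = 139.38°

139.4°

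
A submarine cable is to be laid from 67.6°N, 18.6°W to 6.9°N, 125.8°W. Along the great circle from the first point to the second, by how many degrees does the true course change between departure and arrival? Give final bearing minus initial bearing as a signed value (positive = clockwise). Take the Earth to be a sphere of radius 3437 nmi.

At departure: θ₁ = atan2(sin Δλ cos φ₂, cos φ₁ sin φ₂ − sin φ₁ cos φ₂ cos Δλ) = 288.49°
At arrival: θ₂ = atan2(sin Δλ cos φ₁, −cos φ₂ sin φ₁ + sin φ₂ cos φ₁ cos Δλ) = 201.35°
Δθ = θ₂ − θ₁ = -87.1°

-87.1°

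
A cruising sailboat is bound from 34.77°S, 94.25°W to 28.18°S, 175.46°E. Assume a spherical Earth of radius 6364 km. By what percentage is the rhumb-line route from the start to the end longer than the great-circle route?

Great circle: σ = 1.3019 rad → d_gc = Rσ = 8285.4 km
Rhumb: Δφ = +0.1150, Δλ = -1.5759, Δψ = +0.1350, q = Δφ/Δψ = 0.8520 → d_rh = R√(Δφ²+q²Δλ²) = 8576.2 km
Excess = (8576.2 − 8285.4) / 8285.4 = 290.8 / 8285.4 = 3.51% ≈ 3.5%

3.5%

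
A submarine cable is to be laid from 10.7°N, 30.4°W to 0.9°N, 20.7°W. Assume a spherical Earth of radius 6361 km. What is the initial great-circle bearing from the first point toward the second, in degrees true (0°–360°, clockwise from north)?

134.8°

θ = atan2( sin Δλ·cos φ₂ ,  cos φ₁ sin φ₂ − sin φ₁ cos φ₂ cos Δλ )
  = atan2(+0.1685, -0.1676) = 134.84°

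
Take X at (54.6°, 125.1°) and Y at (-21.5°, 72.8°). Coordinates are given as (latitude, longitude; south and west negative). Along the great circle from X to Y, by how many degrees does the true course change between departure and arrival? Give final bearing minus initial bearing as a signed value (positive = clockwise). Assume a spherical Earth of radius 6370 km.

At departure: θ₁ = atan2(sin Δλ cos φ₂, cos φ₁ sin φ₂ − sin φ₁ cos φ₂ cos Δλ) = 227.44°
At arrival: θ₂ = atan2(sin Δλ cos φ₁, −cos φ₂ sin φ₁ + sin φ₂ cos φ₁ cos Δλ) = 207.29°
Δθ = θ₂ − θ₁ = -20.1°

-20.1°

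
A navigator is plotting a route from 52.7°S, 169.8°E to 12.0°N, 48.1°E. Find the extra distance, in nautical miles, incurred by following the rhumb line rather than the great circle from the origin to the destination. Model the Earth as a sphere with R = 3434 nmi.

339 nmi

Great circle: cos σ = sin φ₁ sin φ₂ + cos φ₁ cos φ₂ cos Δλ,  σ = 2.0679 rad → d_gc = 7101.1 nmi
Rhumb line: Δψ = +1.2972, q = Δφ/Δψ = 0.8705, d_rh = R√(Δφ²+q²Δλ²) = 7440.2 nmi
Excess = 7440.2 − 7101.1 = 339.1 ≈ 339 nmi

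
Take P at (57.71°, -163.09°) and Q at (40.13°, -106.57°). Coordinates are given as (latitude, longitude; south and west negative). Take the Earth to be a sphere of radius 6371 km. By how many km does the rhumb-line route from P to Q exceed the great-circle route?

Great circle: cos σ = sin φ₁ sin φ₂ + cos φ₁ cos φ₂ cos Δλ,  σ = 0.6917 rad → d_gc = 4406.765 km
Rhumb line: Δψ = -0.4738, q = Δφ/Δψ = 0.6476, d_rh = R√(Δφ²+q²Δλ²) = 4515.260 km
Excess = 4515.260 − 4406.765 = 108.495 ≈ 108 km

108 km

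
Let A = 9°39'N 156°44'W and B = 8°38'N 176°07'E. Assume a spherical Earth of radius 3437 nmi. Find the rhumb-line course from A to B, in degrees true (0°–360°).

267.8°

Meridional parts: M(φ₁)=+0.1692, M(φ₂)=+0.1513 → ΔM = -0.0180;  Δλ = -0.4739 rad
tan C = Δλ / ΔM = +26.3654 → C = 267.83°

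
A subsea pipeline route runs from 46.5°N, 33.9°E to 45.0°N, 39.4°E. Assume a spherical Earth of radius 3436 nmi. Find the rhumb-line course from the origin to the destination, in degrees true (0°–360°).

Δψ = ln[tan(π/4+φ₂/2)/tan(π/4+φ₁/2)] = -0.0375
Δλ = +0.0960 rad (taken the short way round)
course = atan2(Δλ, Δψ) = 111.35°

111.3°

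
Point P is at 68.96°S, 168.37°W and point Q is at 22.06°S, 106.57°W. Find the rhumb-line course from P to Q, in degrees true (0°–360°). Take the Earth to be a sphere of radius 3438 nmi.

39.9°

Δψ = ln[tan(π/4+φ₂/2)/tan(π/4+φ₁/2)] = +1.2887
Δλ = +1.0786 rad (taken the short way round)
course = atan2(Δλ, Δψ) = 39.93°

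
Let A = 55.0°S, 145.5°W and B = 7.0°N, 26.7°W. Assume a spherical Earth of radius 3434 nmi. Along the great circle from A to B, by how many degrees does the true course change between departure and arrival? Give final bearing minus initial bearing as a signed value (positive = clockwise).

-77.5°

At departure: θ₁ = atan2(sin Δλ cos φ₂, cos φ₁ sin φ₂ − sin φ₁ cos φ₂ cos Δλ) = 110.30°
At arrival: θ₂ = atan2(sin Δλ cos φ₁, −cos φ₂ sin φ₁ + sin φ₂ cos φ₁ cos Δλ) = 32.82°
Δθ = θ₂ − θ₁ = -77.5°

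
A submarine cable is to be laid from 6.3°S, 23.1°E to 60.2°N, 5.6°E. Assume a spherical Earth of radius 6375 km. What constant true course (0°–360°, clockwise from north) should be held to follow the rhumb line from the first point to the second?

348.0°

Δψ = ln[tan(π/4+φ₂/2)/tan(π/4+φ₁/2)] = +1.4341
Δλ = -0.3054 rad (taken the short way round)
course = atan2(Δλ, Δψ) = 347.98°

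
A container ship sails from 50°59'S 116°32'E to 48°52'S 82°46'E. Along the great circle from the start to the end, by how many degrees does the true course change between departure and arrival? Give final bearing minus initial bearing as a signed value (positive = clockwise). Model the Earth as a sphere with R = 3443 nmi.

At departure: θ₁ = atan2(sin Δλ cos φ₂, cos φ₁ sin φ₂ − sin φ₁ cos φ₂ cos Δλ) = 262.32°
At arrival: θ₂ = atan2(sin Δλ cos φ₁, −cos φ₂ sin φ₁ + sin φ₂ cos φ₁ cos Δλ) = 288.48°
Δθ = θ₂ − θ₁ = +26.2°

+26.2°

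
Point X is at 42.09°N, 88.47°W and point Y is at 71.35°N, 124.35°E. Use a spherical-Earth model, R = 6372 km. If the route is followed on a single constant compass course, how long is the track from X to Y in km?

Δψ = ln[tan(π/4+φ₂/2)/tan(π/4+φ₁/2)] = +0.9954;  Δφ = +0.5107 rad,  Δλ = -2.5688 rad
q = Δφ/Δψ = 0.5131
d = R·√(Δφ² + q²Δλ²) = 6372·1.41343 = 9006 km

9006 km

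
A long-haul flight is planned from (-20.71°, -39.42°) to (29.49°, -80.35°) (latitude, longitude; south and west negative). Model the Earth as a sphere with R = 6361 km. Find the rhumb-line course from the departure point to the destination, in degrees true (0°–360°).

Meridional parts: M(φ₁)=-0.3696, M(φ₂)=+0.5391 → ΔM = +0.9086;  Δλ = -0.7144 rad
tan C = Δλ / ΔM = -0.7862 → C = 321.83°

321.8°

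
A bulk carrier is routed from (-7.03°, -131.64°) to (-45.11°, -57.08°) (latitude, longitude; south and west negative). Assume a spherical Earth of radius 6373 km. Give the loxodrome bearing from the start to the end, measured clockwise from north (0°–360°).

Meridional parts: M(φ₁)=-0.1230, M(φ₂)=-0.8841 → ΔM = -0.7611;  Δλ = +1.3013 rad
tan C = Δλ / ΔM = -1.7098 → C = 120.32°

120.3°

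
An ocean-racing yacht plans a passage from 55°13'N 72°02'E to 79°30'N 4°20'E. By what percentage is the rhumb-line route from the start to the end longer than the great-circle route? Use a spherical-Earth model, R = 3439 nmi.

Great circle: σ = 0.5605 rad → d_gc = Rσ = 1927.4 nmi
Rhumb: Δφ = +0.4238, Δλ = -1.1816, Δψ = +1.2263, q = Δφ/Δψ = 0.3456 → d_rh = R√(Δφ²+q²Δλ²) = 2024.0 nmi
Excess = (2024.0 − 1927.4) / 1927.4 = 96.6 / 1927.4 = 5.01% ≈ 5.0%

5.0%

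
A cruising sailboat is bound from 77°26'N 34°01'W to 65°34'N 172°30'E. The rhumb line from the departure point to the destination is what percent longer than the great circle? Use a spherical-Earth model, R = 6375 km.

34.3%

Great circle: σ = 0.6299 rad → d_gc = Rσ = 4015.44 km
Rhumb: Δφ = -0.2071, Δλ = -2.6788, Δψ = -0.6762, q = Δφ/Δψ = 0.3063 → d_rh = R√(Δφ²+q²Δλ²) = 5394.67 km
Excess = (5394.67 − 4015.44) / 4015.44 = 1379.23 / 4015.44 = 34.348% ≈ 34.3%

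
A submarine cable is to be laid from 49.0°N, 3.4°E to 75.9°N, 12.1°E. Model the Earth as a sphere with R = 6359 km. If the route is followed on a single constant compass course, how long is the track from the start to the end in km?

3013 km

Rhumb course C = atan2(Δλ, Δψ) with Δψ = ln[tan(π/4+φ₂/2)/tan(π/4+φ₁/2)] = +1.1063, Δλ = +0.1518 → C = 7.82°
d = R·|Δφ| / |cos C| = 6359·0.46949 / 0.99071 = 3013 km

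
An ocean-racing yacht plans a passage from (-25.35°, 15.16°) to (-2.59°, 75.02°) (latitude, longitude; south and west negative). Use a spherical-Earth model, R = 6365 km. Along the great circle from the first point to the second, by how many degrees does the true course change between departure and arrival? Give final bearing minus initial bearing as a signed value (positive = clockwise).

Initial bearing θ₁ = atan2(sin Δλ cos φ₂, cos φ₁ sin φ₂ − sin φ₁ cos φ₂ cos Δλ) = 78.62°
Final bearing θ₂ = (initial bearing from the destination back to the start) + 180° = 62.48°
Δθ = θ₂ − θ₁ = -16.1°

-16.1°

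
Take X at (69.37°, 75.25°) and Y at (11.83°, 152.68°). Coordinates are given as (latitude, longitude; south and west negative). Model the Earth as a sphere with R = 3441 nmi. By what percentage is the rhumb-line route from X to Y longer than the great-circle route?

4.1%

Great circle: σ = 1.3006 rad → d_gc = Rσ = 4475.4 nmi
Rhumb: Δφ = -1.0043, Δλ = +1.3514, Δψ = -1.4958, q = Δφ/Δψ = 0.6714 → d_rh = R√(Δφ²+q²Δλ²) = 4657.2 nmi
Excess = (4657.2 − 4475.4) / 4475.4 = 181.8 / 4475.4 = 4.06% ≈ 4.1%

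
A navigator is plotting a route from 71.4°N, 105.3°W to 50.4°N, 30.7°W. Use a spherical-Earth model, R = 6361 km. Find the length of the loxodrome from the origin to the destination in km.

4504 km

Δψ = ln[tan(π/4+φ₂/2)/tan(π/4+φ₁/2)] = -0.7878;  Δφ = -0.3665 rad,  Δλ = +1.3020 rad
q = Δφ/Δψ = 0.4653
d = R·√(Δφ² + q²Δλ²) = 6361·0.70802 = 4504 km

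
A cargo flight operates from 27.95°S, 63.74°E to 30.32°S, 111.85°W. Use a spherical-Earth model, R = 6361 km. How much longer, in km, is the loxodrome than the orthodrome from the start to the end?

3530 km

Great circle: cos σ = sin φ₁ sin φ₂ + cos φ₁ cos φ₂ cos Δλ,  σ = 2.1219 rad → d_gc = 13497.6 km
Rhumb line: Δψ = -0.0474, q = Δφ/Δψ = 0.8734, d_rh = R√(Δφ²+q²Δλ²) = 17027.6 km
Excess = 17027.6 − 13497.6 = 3530.0 ≈ 3530 km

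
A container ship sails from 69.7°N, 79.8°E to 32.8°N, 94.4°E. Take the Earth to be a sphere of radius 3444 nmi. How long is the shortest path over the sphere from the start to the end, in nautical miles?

cos σ = sin φ₁ sin φ₂ + cos φ₁ cos φ₂ cos Δλ
      = sin(69.70°)sin(32.80°) + cos(69.70°)cos(32.80°)cos(14.60°) = 0.7903
σ = 37.789° → d = Rσ = 3444·0.65955 = 2271 nmi

2271 nmi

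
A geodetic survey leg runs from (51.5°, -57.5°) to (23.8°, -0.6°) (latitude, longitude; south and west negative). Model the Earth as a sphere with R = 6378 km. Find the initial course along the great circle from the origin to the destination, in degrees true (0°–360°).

100.3°

N = sin Δλ·cos φ₂ = +0.7665;  D = cos φ₁ sin φ₂ − sin φ₁ cos φ₂ cos Δλ = -0.1398
initial course = atan2(N, D) = 100.34°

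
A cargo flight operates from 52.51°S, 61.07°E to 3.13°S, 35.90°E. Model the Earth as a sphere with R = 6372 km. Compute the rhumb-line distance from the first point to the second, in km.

Rhumb course C = atan2(Δλ, Δψ) with Δψ = ln[tan(π/4+φ₂/2)/tan(π/4+φ₁/2)] = +1.0260, Δλ = -0.4393 → C = 336.82°
d = R·|Δφ| / |cos C| = 6372·0.86184 / 0.91929 = 5974 km

5974 km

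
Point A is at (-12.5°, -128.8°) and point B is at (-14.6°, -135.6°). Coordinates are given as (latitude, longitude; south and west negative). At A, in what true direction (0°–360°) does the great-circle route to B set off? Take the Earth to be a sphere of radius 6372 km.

251.6°

θ = atan2( sin Δλ·cos φ₂ ,  cos φ₁ sin φ₂ − sin φ₁ cos φ₂ cos Δλ )
  = atan2(-0.1146, -0.0381) = 251.60°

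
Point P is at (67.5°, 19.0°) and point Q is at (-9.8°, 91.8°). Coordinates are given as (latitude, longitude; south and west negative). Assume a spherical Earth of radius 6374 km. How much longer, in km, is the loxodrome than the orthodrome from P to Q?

Great circle: cos σ = sin φ₁ sin φ₂ + cos φ₁ cos φ₂ cos Δλ,  σ = 1.6166 rad → d_gc = 10303.9 km
Rhumb line: Δψ = -1.7868, q = Δφ/Δψ = 0.7551, d_rh = R√(Δφ²+q²Δλ²) = 10552.0 km
Excess = 10552.0 − 10303.9 = 248.1 ≈ 248 km

248 km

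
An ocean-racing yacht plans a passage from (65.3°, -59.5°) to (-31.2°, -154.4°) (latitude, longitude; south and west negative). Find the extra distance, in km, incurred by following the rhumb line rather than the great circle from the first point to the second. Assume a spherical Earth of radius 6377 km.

333 km

Great circle: cos σ = sin φ₁ sin φ₂ + cos φ₁ cos φ₂ cos Δλ,  σ = 2.0957 rad → d_gc = 13364.5 km
Rhumb line: Δψ = -2.0926, q = Δφ/Δψ = 0.8049, d_rh = R√(Δφ²+q²Δλ²) = 13697.8 km
Excess = 13697.8 − 13364.5 = 333.3 ≈ 333 km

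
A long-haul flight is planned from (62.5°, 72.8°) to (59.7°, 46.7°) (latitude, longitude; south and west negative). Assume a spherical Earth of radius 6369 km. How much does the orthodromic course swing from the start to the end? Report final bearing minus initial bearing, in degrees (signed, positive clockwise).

-22.9°

Initial bearing θ₁ = atan2(sin Δλ cos φ₂, cos φ₁ sin φ₂ − sin φ₁ cos φ₂ cos Δλ) = 269.17°
Final bearing θ₂ = (initial bearing from the destination back to the start) + 180° = 246.22°
Δθ = θ₂ − θ₁ = -22.9°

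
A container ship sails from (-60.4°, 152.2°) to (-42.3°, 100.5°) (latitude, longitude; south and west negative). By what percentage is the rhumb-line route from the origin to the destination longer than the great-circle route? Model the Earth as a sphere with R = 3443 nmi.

Great circle: σ = 0.6239 rad → d_gc = Rσ = 2148.1 nmi
Rhumb: Δφ = +0.3159, Δλ = -0.9023, Δψ = +0.5148, q = Δφ/Δψ = 0.6137 → d_rh = R√(Δφ²+q²Δλ²) = 2195.0 nmi
Excess = (2195.0 − 2148.1) / 2148.1 = 46.9 / 2148.1 = 2.18% ≈ 2.2%

2.2%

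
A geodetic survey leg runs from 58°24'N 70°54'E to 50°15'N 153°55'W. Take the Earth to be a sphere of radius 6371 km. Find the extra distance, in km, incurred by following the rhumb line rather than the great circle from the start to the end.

Great circle: cos σ = sin φ₁ sin φ₂ + cos φ₁ cos φ₂ cos Δλ,  σ = 1.1405 rad → d_gc = 7265.9 km
Rhumb line: Δψ = -0.2449, q = Δφ/Δψ = 0.5808, d_rh = R√(Δφ²+q²Δλ²) = 8777.0 km
Excess = 8777.0 − 7265.9 = 1511.1 ≈ 1511 km

1511 km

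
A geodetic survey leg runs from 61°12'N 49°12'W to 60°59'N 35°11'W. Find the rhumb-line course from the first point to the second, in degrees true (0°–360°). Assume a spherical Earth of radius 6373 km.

91.8°

Meridional parts: M(φ₁)=+1.3596, M(φ₂)=+1.3518 → ΔM = -0.0078;  Δλ = +0.2446 rad
tan C = Δλ / ΔM = -31.2727 → C = 91.83°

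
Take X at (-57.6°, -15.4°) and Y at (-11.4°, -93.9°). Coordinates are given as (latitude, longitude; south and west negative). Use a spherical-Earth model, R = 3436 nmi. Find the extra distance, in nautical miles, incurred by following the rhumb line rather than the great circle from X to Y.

142 nmi

Great circle: cos σ = sin φ₁ sin φ₂ + cos φ₁ cos φ₂ cos Δλ,  σ = 1.2957 rad → d_gc = 4452.1 nmi
Rhumb line: Δψ = +1.0358, q = Δφ/Δψ = 0.7785, d_rh = R√(Δφ²+q²Δλ²) = 4594.3 nmi
Excess = 4594.3 − 4452.1 = 142.2 ≈ 142 nmi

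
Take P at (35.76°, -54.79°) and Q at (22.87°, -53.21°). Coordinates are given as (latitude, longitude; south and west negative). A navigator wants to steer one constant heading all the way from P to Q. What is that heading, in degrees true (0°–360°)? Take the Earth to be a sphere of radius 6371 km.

173.9°

Δψ = ln[tan(π/4+φ₂/2)/tan(π/4+φ₁/2)] = -0.2589
Δλ = +0.0276 rad (taken the short way round)
course = atan2(Δλ, Δψ) = 173.92°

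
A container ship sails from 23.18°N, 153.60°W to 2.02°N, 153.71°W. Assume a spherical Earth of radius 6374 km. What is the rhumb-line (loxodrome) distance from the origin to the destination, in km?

2354 km

Δψ = ln[tan(π/4+φ₂/2)/tan(π/4+φ₁/2)] = -0.3808;  Δφ = -0.3693 rad,  Δλ = -0.0019 rad
q = Δφ/Δψ = 0.9698
d = R·√(Δφ² + q²Δλ²) = 6374·0.36932 = 2354 km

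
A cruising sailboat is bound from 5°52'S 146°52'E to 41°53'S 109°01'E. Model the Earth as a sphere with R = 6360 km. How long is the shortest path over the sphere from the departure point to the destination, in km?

5465 km

Haversine: a = sin²(Δφ/2)+cos φ₁ cos φ₂ sin²(Δλ/2) = 0.17348;  σ = 2·atan2(√a,√(1−a))
σ = 49.229° → d = Rσ = 6360·0.85921 = 5465 km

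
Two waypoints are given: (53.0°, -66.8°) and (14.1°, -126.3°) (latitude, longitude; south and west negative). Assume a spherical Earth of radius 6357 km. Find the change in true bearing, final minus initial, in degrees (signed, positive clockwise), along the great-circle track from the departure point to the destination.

-37.0°

Initial bearing θ₁ = atan2(sin Δλ cos φ₂, cos φ₁ sin φ₂ − sin φ₁ cos φ₂ cos Δλ) = 253.56°
Final bearing θ₂ = (initial bearing from the destination back to the start) + 180° = 216.52°
Δθ = θ₂ − θ₁ = -37.0°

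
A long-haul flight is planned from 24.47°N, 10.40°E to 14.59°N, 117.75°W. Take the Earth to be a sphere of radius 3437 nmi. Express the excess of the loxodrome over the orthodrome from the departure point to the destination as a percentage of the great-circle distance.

4.2%

Great circle: σ = 2.0261 rad → d_gc = Rσ = 6963.8 nmi
Rhumb: Δφ = -0.1724, Δλ = -2.2366, Δψ = -0.1832, q = Δφ/Δψ = 0.9410 → d_rh = R√(Δφ²+q²Δλ²) = 7258.0 nmi
Excess = (7258.0 − 6963.8) / 6963.8 = 294.2 / 6963.8 = 4.22% ≈ 4.2%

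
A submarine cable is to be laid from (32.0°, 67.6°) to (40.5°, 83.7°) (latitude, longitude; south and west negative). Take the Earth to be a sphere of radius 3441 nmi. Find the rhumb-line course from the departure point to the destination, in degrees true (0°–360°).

Meridional parts: M(φ₁)=+0.5900, M(φ₂)=+0.7743 → ΔM = +0.1843;  Δλ = +0.2810 rad
tan C = Δλ / ΔM = +1.5246 → C = 56.74°

56.7°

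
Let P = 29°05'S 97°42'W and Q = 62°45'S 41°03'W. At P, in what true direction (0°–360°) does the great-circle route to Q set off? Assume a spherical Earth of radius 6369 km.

149.7°

θ = atan2( sin Δλ·cos φ₂ ,  cos φ₁ sin φ₂ − sin φ₁ cos φ₂ cos Δλ )
  = atan2(+0.3825, -0.6546) = 149.70°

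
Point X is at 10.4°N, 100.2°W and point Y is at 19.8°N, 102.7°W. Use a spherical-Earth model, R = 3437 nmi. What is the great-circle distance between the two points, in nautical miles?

582 nmi

cos σ = sin φ₁ sin φ₂ + cos φ₁ cos φ₂ cos Δλ
      = sin(10.40°)sin(19.80°) + cos(10.40°)cos(19.80°)cos(-2.50°) = 0.9857
σ = 9.704° → d = Rσ = 3437·0.16937 = 582 nmi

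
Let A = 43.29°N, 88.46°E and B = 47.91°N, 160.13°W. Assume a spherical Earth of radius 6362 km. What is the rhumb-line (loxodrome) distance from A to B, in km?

8663 km

Rhumb course C = atan2(Δλ, Δψ) with Δψ = ln[tan(π/4+φ₂/2)/tan(π/4+φ₁/2)] = +0.1153, Δλ = +1.9445 → C = 86.61°
d = R·|Δφ| / |cos C| = 6362·0.08063 / 0.05921 = 8663 km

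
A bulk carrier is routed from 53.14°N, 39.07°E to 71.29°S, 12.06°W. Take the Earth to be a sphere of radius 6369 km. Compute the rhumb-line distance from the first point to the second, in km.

14471 km

Rhumb course C = atan2(Δλ, Δψ) with Δψ = ln[tan(π/4+φ₂/2)/tan(π/4+φ₁/2)] = -2.9023, Δλ = -0.8924 → C = 197.09°
d = R·|Δφ| / |cos C| = 6369·2.17171 / 0.95584 = 14471 km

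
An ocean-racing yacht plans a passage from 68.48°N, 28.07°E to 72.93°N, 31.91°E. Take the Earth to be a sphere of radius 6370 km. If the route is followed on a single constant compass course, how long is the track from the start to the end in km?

Rhumb course C = atan2(Δλ, Δψ) with Δψ = ln[tan(π/4+φ₂/2)/tan(π/4+φ₁/2)] = +0.2361, Δλ = +0.0670 → C = 15.85°
d = R·|Δφ| / |cos C| = 6370·0.07767 / 0.96199 = 514 km

514 km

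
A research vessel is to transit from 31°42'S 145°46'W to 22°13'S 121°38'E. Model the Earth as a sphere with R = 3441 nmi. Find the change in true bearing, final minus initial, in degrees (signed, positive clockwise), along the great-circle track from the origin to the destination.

+50.9°

Initial bearing θ₁ = atan2(sin Δλ cos φ₂, cos φ₁ sin φ₂ − sin φ₁ cos φ₂ cos Δλ) = 249.61°
Final bearing θ₂ = (initial bearing from the destination back to the start) + 180° = 300.52°
Δθ = θ₂ − θ₁ = +50.9°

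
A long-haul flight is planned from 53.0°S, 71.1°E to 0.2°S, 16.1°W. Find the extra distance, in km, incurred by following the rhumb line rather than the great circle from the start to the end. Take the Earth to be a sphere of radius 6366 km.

Great circle: cos σ = sin φ₁ sin φ₂ + cos φ₁ cos φ₂ cos Δλ,  σ = 1.5386 rad → d_gc = 9794.8 km
Rhumb line: Δψ = +1.0913, q = Δφ/Δψ = 0.8444, d_rh = R√(Δφ²+q²Δλ²) = 10067.1 km
Excess = 10067.1 − 9794.8 = 272.3 ≈ 272 km

272 km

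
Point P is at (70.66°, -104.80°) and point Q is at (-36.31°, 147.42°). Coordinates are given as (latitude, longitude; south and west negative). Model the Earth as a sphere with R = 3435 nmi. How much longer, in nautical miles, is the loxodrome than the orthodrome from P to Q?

302 nmi

Great circle: cos σ = sin φ₁ sin φ₂ + cos φ₁ cos φ₂ cos Δλ,  σ = 2.2656 rad → d_gc = 7782.3 nmi
Rhumb line: Δψ = -2.4506, q = Δφ/Δψ = 0.7618, d_rh = R√(Δφ²+q²Δλ²) = 8084.6 nmi
Excess = 8084.6 − 7782.3 = 302.3 ≈ 302 nmi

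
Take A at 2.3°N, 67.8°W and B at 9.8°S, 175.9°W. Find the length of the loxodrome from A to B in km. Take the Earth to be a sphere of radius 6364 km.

12034 km

Δψ = ln[tan(π/4+φ₂/2)/tan(π/4+φ₁/2)] = -0.2120;  Δφ = -0.2112 rad,  Δλ = -1.8867 rad
q = Δφ/Δψ = 0.9960
d = R·√(Δφ² + q²Δλ²) = 6364·1.89096 = 12034 km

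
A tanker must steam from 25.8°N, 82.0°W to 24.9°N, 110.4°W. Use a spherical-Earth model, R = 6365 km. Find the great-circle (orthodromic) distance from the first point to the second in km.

2847 km

Haversine: a = sin²(Δφ/2)+cos φ₁ cos φ₂ sin²(Δλ/2) = 0.04920;  σ = 2·atan2(√a,√(1−a))
σ = 25.632° → d = Rσ = 6365·0.44736 = 2847 km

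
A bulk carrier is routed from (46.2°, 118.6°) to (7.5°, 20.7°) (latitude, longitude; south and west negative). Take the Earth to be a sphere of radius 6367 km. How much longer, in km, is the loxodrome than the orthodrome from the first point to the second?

Great circle: cos σ = sin φ₁ sin φ₂ + cos φ₁ cos φ₂ cos Δλ,  σ = 1.5709 rad → d_gc = 10002.0 km
Rhumb line: Δψ = -0.7800, q = Δφ/Δψ = 0.8659, d_rh = R√(Δφ²+q²Δλ²) = 10355.6 km
Excess = 10355.6 − 10002.0 = 353.6 ≈ 354 km

354 km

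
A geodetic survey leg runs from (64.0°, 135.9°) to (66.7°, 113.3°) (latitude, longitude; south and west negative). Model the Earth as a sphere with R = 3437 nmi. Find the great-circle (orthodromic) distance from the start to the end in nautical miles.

584 nmi

Haversine: a = sin²(Δφ/2)+cos φ₁ cos φ₂ sin²(Δλ/2) = 0.00721;  σ = 2·atan2(√a,√(1−a))
σ = 9.744° → d = Rσ = 3437·0.17006 = 584 nmi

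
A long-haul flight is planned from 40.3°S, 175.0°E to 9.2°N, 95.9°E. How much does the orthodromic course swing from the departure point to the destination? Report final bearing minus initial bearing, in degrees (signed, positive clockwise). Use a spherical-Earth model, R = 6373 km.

At departure: θ₁ = atan2(sin Δλ cos φ₂, cos φ₁ sin φ₂ − sin φ₁ cos φ₂ cos Δλ) = 284.05°
At arrival: θ₂ = atan2(sin Δλ cos φ₁, −cos φ₂ sin φ₁ + sin φ₂ cos φ₁ cos Δλ) = 311.45°
Δθ = θ₂ − θ₁ = +27.4°

+27.4°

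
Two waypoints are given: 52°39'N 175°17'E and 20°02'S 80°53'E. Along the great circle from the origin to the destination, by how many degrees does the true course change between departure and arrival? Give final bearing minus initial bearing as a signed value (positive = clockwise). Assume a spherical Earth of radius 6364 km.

At departure: θ₁ = atan2(sin Δλ cos φ₂, cos φ₁ sin φ₂ − sin φ₁ cos φ₂ cos Δλ) = 260.87°
At arrival: θ₂ = atan2(sin Δλ cos φ₁, −cos φ₂ sin φ₁ + sin φ₂ cos φ₁ cos Δλ) = 219.61°
Δθ = θ₂ − θ₁ = -41.3°

-41.3°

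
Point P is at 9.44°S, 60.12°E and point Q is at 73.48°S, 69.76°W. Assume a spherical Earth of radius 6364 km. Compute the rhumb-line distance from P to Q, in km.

11581 km

Rhumb course C = atan2(Δλ, Δψ) with Δψ = ln[tan(π/4+φ₂/2)/tan(π/4+φ₁/2)] = -1.7643, Δλ = -2.2668 → C = 232.11°
d = R·|Δφ| / |cos C| = 6364·1.11771 / 0.61421 = 11581 km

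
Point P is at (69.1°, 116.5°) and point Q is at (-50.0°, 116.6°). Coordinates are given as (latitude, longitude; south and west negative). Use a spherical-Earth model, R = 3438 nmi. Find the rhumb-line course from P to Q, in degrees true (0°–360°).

180.0°

Meridional parts: M(φ₁)=+1.6904, M(φ₂)=-1.0107 → ΔM = -2.7011;  Δλ = +0.0017 rad
tan C = Δλ / ΔM = -0.0006 → C = 179.96°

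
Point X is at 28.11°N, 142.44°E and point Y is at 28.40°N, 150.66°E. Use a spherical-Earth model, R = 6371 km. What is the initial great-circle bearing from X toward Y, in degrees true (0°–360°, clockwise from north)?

85.8°

N = sin Δλ·cos φ₂ = +0.1258;  D = cos φ₁ sin φ₂ − sin φ₁ cos φ₂ cos Δλ = +0.0093
initial course = atan2(N, D) = 85.76°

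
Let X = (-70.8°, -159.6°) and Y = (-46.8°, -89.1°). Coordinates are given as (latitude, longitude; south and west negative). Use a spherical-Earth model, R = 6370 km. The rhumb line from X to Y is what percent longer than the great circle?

4.9%

Great circle: σ = 0.7020 rad → d_gc = Rσ = 4471.6 km
Rhumb: Δφ = +0.4189, Δλ = +1.2305, Δψ = +0.8505, q = Δφ/Δψ = 0.4925 → d_rh = R√(Δφ²+q²Δλ²) = 4692.6 km
Excess = (4692.6 − 4471.6) / 4471.6 = 221.0 / 4471.6 = 4.94% ≈ 4.9%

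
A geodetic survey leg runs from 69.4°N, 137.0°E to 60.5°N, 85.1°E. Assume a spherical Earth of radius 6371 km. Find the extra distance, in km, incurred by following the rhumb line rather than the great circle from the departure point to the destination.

Great circle: cos σ = sin φ₁ sin φ₂ + cos φ₁ cos φ₂ cos Δλ,  σ = 0.3986 rad → d_gc = 2539.4 km
Rhumb line: Δψ = -0.3707, q = Δφ/Δψ = 0.4190, d_rh = R√(Δφ²+q²Δλ²) = 2613.0 km
Excess = 2613.0 − 2539.4 = 73.6 ≈ 74 km

74 km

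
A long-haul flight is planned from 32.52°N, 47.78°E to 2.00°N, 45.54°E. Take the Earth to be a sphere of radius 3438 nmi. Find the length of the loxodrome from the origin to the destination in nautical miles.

Rhumb course C = atan2(Δλ, Δψ) with Δψ = ln[tan(π/4+φ₂/2)/tan(π/4+φ₁/2)] = -0.5659, Δλ = -0.0391 → C = 183.95°
d = R·|Δφ| / |cos C| = 3438·0.53267 / 0.99762 = 1836 nmi

1836 nmi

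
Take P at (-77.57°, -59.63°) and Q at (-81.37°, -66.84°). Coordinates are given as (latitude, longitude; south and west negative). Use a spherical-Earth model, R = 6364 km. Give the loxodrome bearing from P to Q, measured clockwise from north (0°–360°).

Meridional parts: M(φ₁)=-2.2173, M(φ₂)=-2.5842 → ΔM = -0.3669;  Δλ = -0.1258 rad
tan C = Δλ / ΔM = +0.3430 → C = 198.93°

198.9°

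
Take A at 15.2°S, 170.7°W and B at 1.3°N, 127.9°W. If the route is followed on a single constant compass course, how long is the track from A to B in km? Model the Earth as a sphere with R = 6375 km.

Rhumb course C = atan2(Δλ, Δψ) with Δψ = ln[tan(π/4+φ₂/2)/tan(π/4+φ₁/2)] = +0.2911, Δλ = +0.7470 → C = 68.71°
d = R·|Δφ| / |cos C| = 6375·0.28798 / 0.36315 = 5055 km

5055 km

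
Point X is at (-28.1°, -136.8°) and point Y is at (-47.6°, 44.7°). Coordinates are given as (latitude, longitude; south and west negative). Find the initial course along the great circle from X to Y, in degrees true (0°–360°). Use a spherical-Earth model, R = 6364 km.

181.0°

N = sin Δλ·cos φ₂ = -0.0177;  D = cos φ₁ sin φ₂ − sin φ₁ cos φ₂ cos Δλ = -0.9689
initial course = atan2(N, D) = 181.04°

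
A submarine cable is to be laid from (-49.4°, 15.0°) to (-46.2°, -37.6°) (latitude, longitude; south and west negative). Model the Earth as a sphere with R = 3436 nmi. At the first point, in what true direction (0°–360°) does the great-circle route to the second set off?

N = sin Δλ·cos φ₂ = -0.5498;  D = cos φ₁ sin φ₂ − sin φ₁ cos φ₂ cos Δλ = -0.1505
initial course = atan2(N, D) = 254.69°

254.7°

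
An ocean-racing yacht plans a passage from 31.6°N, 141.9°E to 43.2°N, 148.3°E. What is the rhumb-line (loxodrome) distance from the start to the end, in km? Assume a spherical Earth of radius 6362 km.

Rhumb course C = atan2(Δλ, Δψ) with Δψ = ln[tan(π/4+φ₂/2)/tan(π/4+φ₁/2)] = +0.2558, Δλ = +0.1117 → C = 23.59°
d = R·|Δφ| / |cos C| = 6362·0.20246 / 0.91644 = 1405 km

1405 km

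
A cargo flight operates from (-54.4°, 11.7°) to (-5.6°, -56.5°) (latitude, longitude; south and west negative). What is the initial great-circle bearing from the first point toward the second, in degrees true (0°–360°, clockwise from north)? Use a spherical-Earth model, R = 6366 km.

284.8°

N = sin Δλ·cos φ₂ = -0.9241;  D = cos φ₁ sin φ₂ − sin φ₁ cos φ₂ cos Δλ = +0.2437
initial course = atan2(N, D) = 284.77°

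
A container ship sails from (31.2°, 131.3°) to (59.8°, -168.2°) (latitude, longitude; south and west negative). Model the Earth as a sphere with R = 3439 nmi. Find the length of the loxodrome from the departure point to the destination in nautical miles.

3001 nmi

Rhumb course C = atan2(Δλ, Δψ) with Δψ = ln[tan(π/4+φ₂/2)/tan(π/4+φ₁/2)] = +0.7364, Δλ = +1.0559 → C = 55.11°
d = R·|Δφ| / |cos C| = 3439·0.49916 / 0.57201 = 3001 nmi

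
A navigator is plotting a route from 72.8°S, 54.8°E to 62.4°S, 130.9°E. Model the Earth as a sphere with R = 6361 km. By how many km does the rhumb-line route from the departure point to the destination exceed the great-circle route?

211 km

Great circle: cos σ = sin φ₁ sin φ₂ + cos φ₁ cos φ₂ cos Δλ,  σ = 0.4960 rad → d_gc = 3155.2 km
Rhumb line: Δψ = +0.4850, q = Δφ/Δψ = 0.3743, d_rh = R√(Δφ²+q²Δλ²) = 3366.4 km
Excess = 3366.4 − 3155.2 = 211.2 ≈ 211 km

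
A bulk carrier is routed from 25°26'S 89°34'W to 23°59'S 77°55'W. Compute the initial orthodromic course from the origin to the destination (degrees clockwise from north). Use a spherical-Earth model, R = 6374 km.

N = sin Δλ·cos φ₂ = +0.1845;  D = cos φ₁ sin φ₂ − sin φ₁ cos φ₂ cos Δλ = +0.0172
initial course = atan2(N, D) = 84.67°

84.7°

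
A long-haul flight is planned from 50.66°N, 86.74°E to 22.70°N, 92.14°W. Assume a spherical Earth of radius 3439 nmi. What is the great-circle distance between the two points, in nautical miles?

6400 nmi

Haversine: a = sin²(Δφ/2)+cos φ₁ cos φ₂ sin²(Δλ/2) = 0.64312;  σ = 2·atan2(√a,√(1−a))
σ = 106.633° → d = Rσ = 3439·1.86110 = 6400 nmi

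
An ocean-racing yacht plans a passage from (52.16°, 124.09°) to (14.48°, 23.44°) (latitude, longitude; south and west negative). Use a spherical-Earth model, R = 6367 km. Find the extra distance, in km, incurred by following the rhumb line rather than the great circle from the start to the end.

505 km

Great circle: cos σ = sin φ₁ sin φ₂ + cos φ₁ cos φ₂ cos Δλ,  σ = 1.4830 rad → d_gc = 9442.20 km
Rhumb line: Δψ = -0.8152, q = Δφ/Δψ = 0.8067, d_rh = R√(Δφ²+q²Δλ²) = 9946.72 km
Excess = 9946.72 − 9442.20 = 504.52 ≈ 505 km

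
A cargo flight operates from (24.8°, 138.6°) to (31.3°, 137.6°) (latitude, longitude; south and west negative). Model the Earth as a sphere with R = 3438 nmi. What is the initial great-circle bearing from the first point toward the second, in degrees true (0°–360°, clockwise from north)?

θ = atan2( sin Δλ·cos φ₂ ,  cos φ₁ sin φ₂ − sin φ₁ cos φ₂ cos Δλ )
  = atan2(-0.0149, +0.1133) = 352.50°

352.5°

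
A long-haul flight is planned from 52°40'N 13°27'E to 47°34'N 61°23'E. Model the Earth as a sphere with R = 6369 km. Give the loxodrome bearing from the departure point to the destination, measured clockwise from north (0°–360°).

Meridional parts: M(φ₁)=+1.0852, M(φ₂)=+0.9462 → ΔM = -0.1390;  Δλ = +0.8366 rad
tan C = Δλ / ΔM = -6.0190 → C = 99.43°

99.4°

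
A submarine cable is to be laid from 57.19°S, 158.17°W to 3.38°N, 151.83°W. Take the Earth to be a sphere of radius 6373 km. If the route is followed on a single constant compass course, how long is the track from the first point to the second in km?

Rhumb course C = atan2(Δλ, Δψ) with Δψ = ln[tan(π/4+φ₂/2)/tan(π/4+φ₁/2)] = +1.2818, Δλ = +0.1107 → C = 4.93°
d = R·|Δφ| / |cos C| = 6373·1.05715 / 0.99629 = 6762 km

6762 km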